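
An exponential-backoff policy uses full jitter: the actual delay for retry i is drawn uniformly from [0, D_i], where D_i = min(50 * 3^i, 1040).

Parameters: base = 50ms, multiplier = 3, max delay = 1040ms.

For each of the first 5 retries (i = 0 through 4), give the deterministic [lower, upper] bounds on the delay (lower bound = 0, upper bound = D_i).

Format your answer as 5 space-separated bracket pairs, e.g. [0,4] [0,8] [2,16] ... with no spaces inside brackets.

Computing bounds per retry:
  i=0: D_i=min(50*3^0,1040)=50, bounds=[0,50]
  i=1: D_i=min(50*3^1,1040)=150, bounds=[0,150]
  i=2: D_i=min(50*3^2,1040)=450, bounds=[0,450]
  i=3: D_i=min(50*3^3,1040)=1040, bounds=[0,1040]
  i=4: D_i=min(50*3^4,1040)=1040, bounds=[0,1040]

Answer: [0,50] [0,150] [0,450] [0,1040] [0,1040]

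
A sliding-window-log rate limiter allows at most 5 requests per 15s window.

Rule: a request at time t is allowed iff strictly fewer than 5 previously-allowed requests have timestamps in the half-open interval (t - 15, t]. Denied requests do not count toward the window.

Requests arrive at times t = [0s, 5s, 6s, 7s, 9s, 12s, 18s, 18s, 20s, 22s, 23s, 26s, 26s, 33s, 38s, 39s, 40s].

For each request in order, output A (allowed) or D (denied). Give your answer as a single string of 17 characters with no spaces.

Tracking allowed requests in the window:
  req#1 t=0s: ALLOW
  req#2 t=5s: ALLOW
  req#3 t=6s: ALLOW
  req#4 t=7s: ALLOW
  req#5 t=9s: ALLOW
  req#6 t=12s: DENY
  req#7 t=18s: ALLOW
  req#8 t=18s: DENY
  req#9 t=20s: ALLOW
  req#10 t=22s: ALLOW
  req#11 t=23s: ALLOW
  req#12 t=26s: ALLOW
  req#13 t=26s: DENY
  req#14 t=33s: ALLOW
  req#15 t=38s: ALLOW
  req#16 t=39s: ALLOW
  req#17 t=40s: ALLOW

Answer: AAAAADADAAAADAAAA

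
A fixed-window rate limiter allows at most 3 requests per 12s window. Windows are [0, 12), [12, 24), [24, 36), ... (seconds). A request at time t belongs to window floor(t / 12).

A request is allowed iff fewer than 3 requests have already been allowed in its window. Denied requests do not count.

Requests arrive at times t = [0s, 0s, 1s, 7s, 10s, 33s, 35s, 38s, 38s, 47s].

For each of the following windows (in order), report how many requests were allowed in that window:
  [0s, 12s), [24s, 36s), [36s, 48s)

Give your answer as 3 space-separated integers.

Answer: 3 2 3

Derivation:
Processing requests:
  req#1 t=0s (window 0): ALLOW
  req#2 t=0s (window 0): ALLOW
  req#3 t=1s (window 0): ALLOW
  req#4 t=7s (window 0): DENY
  req#5 t=10s (window 0): DENY
  req#6 t=33s (window 2): ALLOW
  req#7 t=35s (window 2): ALLOW
  req#8 t=38s (window 3): ALLOW
  req#9 t=38s (window 3): ALLOW
  req#10 t=47s (window 3): ALLOW

Allowed counts by window: 3 2 3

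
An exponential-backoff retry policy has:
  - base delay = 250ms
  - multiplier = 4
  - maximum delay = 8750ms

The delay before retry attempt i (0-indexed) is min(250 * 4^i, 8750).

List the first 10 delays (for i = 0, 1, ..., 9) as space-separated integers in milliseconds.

Computing each delay:
  i=0: min(250*4^0, 8750) = 250
  i=1: min(250*4^1, 8750) = 1000
  i=2: min(250*4^2, 8750) = 4000
  i=3: min(250*4^3, 8750) = 8750
  i=4: min(250*4^4, 8750) = 8750
  i=5: min(250*4^5, 8750) = 8750
  i=6: min(250*4^6, 8750) = 8750
  i=7: min(250*4^7, 8750) = 8750
  i=8: min(250*4^8, 8750) = 8750
  i=9: min(250*4^9, 8750) = 8750

Answer: 250 1000 4000 8750 8750 8750 8750 8750 8750 8750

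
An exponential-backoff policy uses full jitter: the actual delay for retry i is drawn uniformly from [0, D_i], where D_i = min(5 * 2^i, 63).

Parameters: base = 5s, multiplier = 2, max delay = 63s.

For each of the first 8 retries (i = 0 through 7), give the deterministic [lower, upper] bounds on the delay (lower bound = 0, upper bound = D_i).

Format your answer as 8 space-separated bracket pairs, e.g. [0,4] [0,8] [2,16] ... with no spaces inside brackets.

Computing bounds per retry:
  i=0: D_i=min(5*2^0,63)=5, bounds=[0,5]
  i=1: D_i=min(5*2^1,63)=10, bounds=[0,10]
  i=2: D_i=min(5*2^2,63)=20, bounds=[0,20]
  i=3: D_i=min(5*2^3,63)=40, bounds=[0,40]
  i=4: D_i=min(5*2^4,63)=63, bounds=[0,63]
  i=5: D_i=min(5*2^5,63)=63, bounds=[0,63]
  i=6: D_i=min(5*2^6,63)=63, bounds=[0,63]
  i=7: D_i=min(5*2^7,63)=63, bounds=[0,63]

Answer: [0,5] [0,10] [0,20] [0,40] [0,63] [0,63] [0,63] [0,63]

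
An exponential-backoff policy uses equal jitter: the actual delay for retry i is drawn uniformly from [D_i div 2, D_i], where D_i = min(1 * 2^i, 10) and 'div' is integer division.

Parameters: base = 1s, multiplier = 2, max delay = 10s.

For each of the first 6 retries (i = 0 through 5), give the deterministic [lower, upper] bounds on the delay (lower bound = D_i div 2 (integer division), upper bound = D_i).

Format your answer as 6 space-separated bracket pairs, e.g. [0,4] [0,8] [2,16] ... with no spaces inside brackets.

Answer: [0,1] [1,2] [2,4] [4,8] [5,10] [5,10]

Derivation:
Computing bounds per retry:
  i=0: D_i=min(1*2^0,10)=1, bounds=[0,1]
  i=1: D_i=min(1*2^1,10)=2, bounds=[1,2]
  i=2: D_i=min(1*2^2,10)=4, bounds=[2,4]
  i=3: D_i=min(1*2^3,10)=8, bounds=[4,8]
  i=4: D_i=min(1*2^4,10)=10, bounds=[5,10]
  i=5: D_i=min(1*2^5,10)=10, bounds=[5,10]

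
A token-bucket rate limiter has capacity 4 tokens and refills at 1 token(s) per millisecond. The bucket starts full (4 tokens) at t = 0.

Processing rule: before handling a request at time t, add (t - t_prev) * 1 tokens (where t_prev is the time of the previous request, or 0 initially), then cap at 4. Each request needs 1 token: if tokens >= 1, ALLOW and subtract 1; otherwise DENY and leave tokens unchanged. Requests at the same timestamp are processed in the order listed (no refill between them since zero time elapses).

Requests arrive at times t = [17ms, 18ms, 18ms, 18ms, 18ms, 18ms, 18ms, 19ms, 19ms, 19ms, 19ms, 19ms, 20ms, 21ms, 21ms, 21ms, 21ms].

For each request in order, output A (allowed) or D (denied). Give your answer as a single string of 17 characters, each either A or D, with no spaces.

Simulating step by step:
  req#1 t=17ms: ALLOW
  req#2 t=18ms: ALLOW
  req#3 t=18ms: ALLOW
  req#4 t=18ms: ALLOW
  req#5 t=18ms: ALLOW
  req#6 t=18ms: DENY
  req#7 t=18ms: DENY
  req#8 t=19ms: ALLOW
  req#9 t=19ms: DENY
  req#10 t=19ms: DENY
  req#11 t=19ms: DENY
  req#12 t=19ms: DENY
  req#13 t=20ms: ALLOW
  req#14 t=21ms: ALLOW
  req#15 t=21ms: DENY
  req#16 t=21ms: DENY
  req#17 t=21ms: DENY

Answer: AAAAADDADDDDAADDD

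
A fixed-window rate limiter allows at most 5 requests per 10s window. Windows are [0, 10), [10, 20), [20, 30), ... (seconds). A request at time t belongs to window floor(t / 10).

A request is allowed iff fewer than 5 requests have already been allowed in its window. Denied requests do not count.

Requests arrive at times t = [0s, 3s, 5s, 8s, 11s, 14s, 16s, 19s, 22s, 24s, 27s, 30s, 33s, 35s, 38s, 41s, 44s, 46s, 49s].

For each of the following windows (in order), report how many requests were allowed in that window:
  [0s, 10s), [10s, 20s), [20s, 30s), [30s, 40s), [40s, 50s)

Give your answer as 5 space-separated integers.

Answer: 4 4 3 4 4

Derivation:
Processing requests:
  req#1 t=0s (window 0): ALLOW
  req#2 t=3s (window 0): ALLOW
  req#3 t=5s (window 0): ALLOW
  req#4 t=8s (window 0): ALLOW
  req#5 t=11s (window 1): ALLOW
  req#6 t=14s (window 1): ALLOW
  req#7 t=16s (window 1): ALLOW
  req#8 t=19s (window 1): ALLOW
  req#9 t=22s (window 2): ALLOW
  req#10 t=24s (window 2): ALLOW
  req#11 t=27s (window 2): ALLOW
  req#12 t=30s (window 3): ALLOW
  req#13 t=33s (window 3): ALLOW
  req#14 t=35s (window 3): ALLOW
  req#15 t=38s (window 3): ALLOW
  req#16 t=41s (window 4): ALLOW
  req#17 t=44s (window 4): ALLOW
  req#18 t=46s (window 4): ALLOW
  req#19 t=49s (window 4): ALLOW

Allowed counts by window: 4 4 3 4 4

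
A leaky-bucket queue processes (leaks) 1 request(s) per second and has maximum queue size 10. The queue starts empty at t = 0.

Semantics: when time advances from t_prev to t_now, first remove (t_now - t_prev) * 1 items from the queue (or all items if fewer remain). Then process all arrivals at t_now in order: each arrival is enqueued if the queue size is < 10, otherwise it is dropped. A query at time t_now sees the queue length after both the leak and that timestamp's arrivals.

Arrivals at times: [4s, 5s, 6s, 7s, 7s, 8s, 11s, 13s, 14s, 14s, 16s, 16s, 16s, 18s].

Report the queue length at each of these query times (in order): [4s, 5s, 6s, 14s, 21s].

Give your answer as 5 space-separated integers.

Answer: 1 1 1 2 0

Derivation:
Queue lengths at query times:
  query t=4s: backlog = 1
  query t=5s: backlog = 1
  query t=6s: backlog = 1
  query t=14s: backlog = 2
  query t=21s: backlog = 0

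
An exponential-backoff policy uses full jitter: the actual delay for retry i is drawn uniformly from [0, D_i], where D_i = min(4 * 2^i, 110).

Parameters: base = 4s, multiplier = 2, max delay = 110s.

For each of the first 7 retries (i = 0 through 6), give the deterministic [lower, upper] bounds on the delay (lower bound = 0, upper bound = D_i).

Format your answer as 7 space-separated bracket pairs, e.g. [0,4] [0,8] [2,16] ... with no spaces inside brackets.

Computing bounds per retry:
  i=0: D_i=min(4*2^0,110)=4, bounds=[0,4]
  i=1: D_i=min(4*2^1,110)=8, bounds=[0,8]
  i=2: D_i=min(4*2^2,110)=16, bounds=[0,16]
  i=3: D_i=min(4*2^3,110)=32, bounds=[0,32]
  i=4: D_i=min(4*2^4,110)=64, bounds=[0,64]
  i=5: D_i=min(4*2^5,110)=110, bounds=[0,110]
  i=6: D_i=min(4*2^6,110)=110, bounds=[0,110]

Answer: [0,4] [0,8] [0,16] [0,32] [0,64] [0,110] [0,110]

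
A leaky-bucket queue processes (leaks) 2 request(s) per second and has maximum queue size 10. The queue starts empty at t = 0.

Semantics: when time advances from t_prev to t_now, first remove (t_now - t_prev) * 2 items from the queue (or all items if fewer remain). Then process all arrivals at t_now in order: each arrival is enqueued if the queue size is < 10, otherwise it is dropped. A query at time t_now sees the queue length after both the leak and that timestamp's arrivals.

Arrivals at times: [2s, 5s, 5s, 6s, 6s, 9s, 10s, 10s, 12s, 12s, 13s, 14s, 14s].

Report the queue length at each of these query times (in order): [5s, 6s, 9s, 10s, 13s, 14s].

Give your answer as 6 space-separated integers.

Queue lengths at query times:
  query t=5s: backlog = 2
  query t=6s: backlog = 2
  query t=9s: backlog = 1
  query t=10s: backlog = 2
  query t=13s: backlog = 1
  query t=14s: backlog = 2

Answer: 2 2 1 2 1 2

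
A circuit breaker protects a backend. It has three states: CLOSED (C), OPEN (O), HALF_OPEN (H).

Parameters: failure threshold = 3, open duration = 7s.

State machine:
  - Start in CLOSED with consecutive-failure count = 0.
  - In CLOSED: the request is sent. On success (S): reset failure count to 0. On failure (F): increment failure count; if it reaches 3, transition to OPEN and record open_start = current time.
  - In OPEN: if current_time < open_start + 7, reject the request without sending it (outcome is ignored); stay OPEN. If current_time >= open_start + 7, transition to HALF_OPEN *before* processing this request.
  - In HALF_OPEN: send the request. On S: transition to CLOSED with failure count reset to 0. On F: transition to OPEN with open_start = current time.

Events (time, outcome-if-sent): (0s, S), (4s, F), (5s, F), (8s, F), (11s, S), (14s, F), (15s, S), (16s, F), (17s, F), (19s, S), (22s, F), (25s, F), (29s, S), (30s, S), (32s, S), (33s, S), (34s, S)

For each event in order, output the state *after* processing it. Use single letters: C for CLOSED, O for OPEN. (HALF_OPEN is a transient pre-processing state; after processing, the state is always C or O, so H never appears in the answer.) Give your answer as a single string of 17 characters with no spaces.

Answer: CCCOOOCCCCCCCCCCC

Derivation:
State after each event:
  event#1 t=0s outcome=S: state=CLOSED
  event#2 t=4s outcome=F: state=CLOSED
  event#3 t=5s outcome=F: state=CLOSED
  event#4 t=8s outcome=F: state=OPEN
  event#5 t=11s outcome=S: state=OPEN
  event#6 t=14s outcome=F: state=OPEN
  event#7 t=15s outcome=S: state=CLOSED
  event#8 t=16s outcome=F: state=CLOSED
  event#9 t=17s outcome=F: state=CLOSED
  event#10 t=19s outcome=S: state=CLOSED
  event#11 t=22s outcome=F: state=CLOSED
  event#12 t=25s outcome=F: state=CLOSED
  event#13 t=29s outcome=S: state=CLOSED
  event#14 t=30s outcome=S: state=CLOSED
  event#15 t=32s outcome=S: state=CLOSED
  event#16 t=33s outcome=S: state=CLOSED
  event#17 t=34s outcome=S: state=CLOSED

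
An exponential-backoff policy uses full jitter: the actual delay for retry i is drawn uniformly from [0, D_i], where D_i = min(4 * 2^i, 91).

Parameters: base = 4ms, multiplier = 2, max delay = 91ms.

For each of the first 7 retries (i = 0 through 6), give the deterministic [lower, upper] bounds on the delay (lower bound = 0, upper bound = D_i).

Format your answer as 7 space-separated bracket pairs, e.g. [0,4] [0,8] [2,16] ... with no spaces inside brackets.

Answer: [0,4] [0,8] [0,16] [0,32] [0,64] [0,91] [0,91]

Derivation:
Computing bounds per retry:
  i=0: D_i=min(4*2^0,91)=4, bounds=[0,4]
  i=1: D_i=min(4*2^1,91)=8, bounds=[0,8]
  i=2: D_i=min(4*2^2,91)=16, bounds=[0,16]
  i=3: D_i=min(4*2^3,91)=32, bounds=[0,32]
  i=4: D_i=min(4*2^4,91)=64, bounds=[0,64]
  i=5: D_i=min(4*2^5,91)=91, bounds=[0,91]
  i=6: D_i=min(4*2^6,91)=91, bounds=[0,91]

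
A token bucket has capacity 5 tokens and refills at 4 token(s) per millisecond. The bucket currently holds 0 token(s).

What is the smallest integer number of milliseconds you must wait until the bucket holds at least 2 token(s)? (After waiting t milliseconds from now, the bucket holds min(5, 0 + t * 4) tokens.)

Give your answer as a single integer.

Need 0 + t * 4 >= 2, so t >= 2/4.
Smallest integer t = ceil(2/4) = 1.

Answer: 1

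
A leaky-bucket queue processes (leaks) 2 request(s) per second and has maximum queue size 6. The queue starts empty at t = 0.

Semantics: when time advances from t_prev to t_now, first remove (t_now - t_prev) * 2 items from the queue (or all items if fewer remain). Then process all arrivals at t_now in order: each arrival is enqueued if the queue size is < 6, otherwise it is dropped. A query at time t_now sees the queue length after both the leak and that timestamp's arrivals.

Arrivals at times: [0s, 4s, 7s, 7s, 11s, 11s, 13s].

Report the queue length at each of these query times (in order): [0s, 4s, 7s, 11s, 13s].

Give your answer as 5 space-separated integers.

Queue lengths at query times:
  query t=0s: backlog = 1
  query t=4s: backlog = 1
  query t=7s: backlog = 2
  query t=11s: backlog = 2
  query t=13s: backlog = 1

Answer: 1 1 2 2 1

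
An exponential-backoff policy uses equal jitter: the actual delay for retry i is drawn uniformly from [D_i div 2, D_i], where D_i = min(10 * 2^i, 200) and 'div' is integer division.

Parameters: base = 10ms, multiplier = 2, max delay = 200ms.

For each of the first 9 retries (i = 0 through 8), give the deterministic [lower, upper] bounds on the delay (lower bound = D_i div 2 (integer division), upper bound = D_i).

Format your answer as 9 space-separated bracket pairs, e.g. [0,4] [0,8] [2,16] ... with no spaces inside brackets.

Answer: [5,10] [10,20] [20,40] [40,80] [80,160] [100,200] [100,200] [100,200] [100,200]

Derivation:
Computing bounds per retry:
  i=0: D_i=min(10*2^0,200)=10, bounds=[5,10]
  i=1: D_i=min(10*2^1,200)=20, bounds=[10,20]
  i=2: D_i=min(10*2^2,200)=40, bounds=[20,40]
  i=3: D_i=min(10*2^3,200)=80, bounds=[40,80]
  i=4: D_i=min(10*2^4,200)=160, bounds=[80,160]
  i=5: D_i=min(10*2^5,200)=200, bounds=[100,200]
  i=6: D_i=min(10*2^6,200)=200, bounds=[100,200]
  i=7: D_i=min(10*2^7,200)=200, bounds=[100,200]
  i=8: D_i=min(10*2^8,200)=200, bounds=[100,200]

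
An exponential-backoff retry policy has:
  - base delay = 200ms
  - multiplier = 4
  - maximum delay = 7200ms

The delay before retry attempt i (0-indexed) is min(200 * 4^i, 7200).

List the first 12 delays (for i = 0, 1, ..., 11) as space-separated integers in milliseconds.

Answer: 200 800 3200 7200 7200 7200 7200 7200 7200 7200 7200 7200

Derivation:
Computing each delay:
  i=0: min(200*4^0, 7200) = 200
  i=1: min(200*4^1, 7200) = 800
  i=2: min(200*4^2, 7200) = 3200
  i=3: min(200*4^3, 7200) = 7200
  i=4: min(200*4^4, 7200) = 7200
  i=5: min(200*4^5, 7200) = 7200
  i=6: min(200*4^6, 7200) = 7200
  i=7: min(200*4^7, 7200) = 7200
  i=8: min(200*4^8, 7200) = 7200
  i=9: min(200*4^9, 7200) = 7200
  i=10: min(200*4^10, 7200) = 7200
  i=11: min(200*4^11, 7200) = 7200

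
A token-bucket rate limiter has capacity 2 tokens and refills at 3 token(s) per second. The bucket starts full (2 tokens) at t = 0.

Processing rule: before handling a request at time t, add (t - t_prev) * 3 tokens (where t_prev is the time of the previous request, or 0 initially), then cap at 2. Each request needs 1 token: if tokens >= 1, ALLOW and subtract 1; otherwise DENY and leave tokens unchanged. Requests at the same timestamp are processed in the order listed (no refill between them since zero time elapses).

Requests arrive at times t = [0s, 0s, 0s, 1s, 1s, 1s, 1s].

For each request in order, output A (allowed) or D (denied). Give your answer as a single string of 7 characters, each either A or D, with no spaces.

Answer: AADAADD

Derivation:
Simulating step by step:
  req#1 t=0s: ALLOW
  req#2 t=0s: ALLOW
  req#3 t=0s: DENY
  req#4 t=1s: ALLOW
  req#5 t=1s: ALLOW
  req#6 t=1s: DENY
  req#7 t=1s: DENY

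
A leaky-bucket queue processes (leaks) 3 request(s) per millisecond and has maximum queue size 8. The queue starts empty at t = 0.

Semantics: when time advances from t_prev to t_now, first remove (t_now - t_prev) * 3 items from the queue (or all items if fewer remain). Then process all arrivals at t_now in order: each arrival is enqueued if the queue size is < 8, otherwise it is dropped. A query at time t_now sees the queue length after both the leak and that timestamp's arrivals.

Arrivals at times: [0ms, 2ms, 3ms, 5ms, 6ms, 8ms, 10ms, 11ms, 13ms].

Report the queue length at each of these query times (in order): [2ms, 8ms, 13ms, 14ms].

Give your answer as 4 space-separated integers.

Queue lengths at query times:
  query t=2ms: backlog = 1
  query t=8ms: backlog = 1
  query t=13ms: backlog = 1
  query t=14ms: backlog = 0

Answer: 1 1 1 0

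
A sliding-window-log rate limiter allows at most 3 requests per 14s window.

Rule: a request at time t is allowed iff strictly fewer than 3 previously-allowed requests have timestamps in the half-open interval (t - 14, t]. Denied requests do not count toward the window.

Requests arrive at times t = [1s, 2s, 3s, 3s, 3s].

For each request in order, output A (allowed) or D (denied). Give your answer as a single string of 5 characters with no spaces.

Answer: AAADD

Derivation:
Tracking allowed requests in the window:
  req#1 t=1s: ALLOW
  req#2 t=2s: ALLOW
  req#3 t=3s: ALLOW
  req#4 t=3s: DENY
  req#5 t=3s: DENY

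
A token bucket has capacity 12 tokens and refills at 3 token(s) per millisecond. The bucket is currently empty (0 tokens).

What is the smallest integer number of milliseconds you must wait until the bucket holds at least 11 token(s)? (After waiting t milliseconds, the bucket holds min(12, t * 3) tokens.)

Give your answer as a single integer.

Need t * 3 >= 11, so t >= 11/3.
Smallest integer t = ceil(11/3) = 4.

Answer: 4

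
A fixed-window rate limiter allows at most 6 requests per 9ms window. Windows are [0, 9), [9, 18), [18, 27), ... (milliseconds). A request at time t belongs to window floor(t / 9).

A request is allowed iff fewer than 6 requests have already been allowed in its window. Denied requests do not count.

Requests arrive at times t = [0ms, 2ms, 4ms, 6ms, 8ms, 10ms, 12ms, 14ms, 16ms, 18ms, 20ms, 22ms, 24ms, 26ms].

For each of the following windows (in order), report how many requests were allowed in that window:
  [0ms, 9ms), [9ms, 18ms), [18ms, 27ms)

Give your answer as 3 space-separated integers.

Answer: 5 4 5

Derivation:
Processing requests:
  req#1 t=0ms (window 0): ALLOW
  req#2 t=2ms (window 0): ALLOW
  req#3 t=4ms (window 0): ALLOW
  req#4 t=6ms (window 0): ALLOW
  req#5 t=8ms (window 0): ALLOW
  req#6 t=10ms (window 1): ALLOW
  req#7 t=12ms (window 1): ALLOW
  req#8 t=14ms (window 1): ALLOW
  req#9 t=16ms (window 1): ALLOW
  req#10 t=18ms (window 2): ALLOW
  req#11 t=20ms (window 2): ALLOW
  req#12 t=22ms (window 2): ALLOW
  req#13 t=24ms (window 2): ALLOW
  req#14 t=26ms (window 2): ALLOW

Allowed counts by window: 5 4 5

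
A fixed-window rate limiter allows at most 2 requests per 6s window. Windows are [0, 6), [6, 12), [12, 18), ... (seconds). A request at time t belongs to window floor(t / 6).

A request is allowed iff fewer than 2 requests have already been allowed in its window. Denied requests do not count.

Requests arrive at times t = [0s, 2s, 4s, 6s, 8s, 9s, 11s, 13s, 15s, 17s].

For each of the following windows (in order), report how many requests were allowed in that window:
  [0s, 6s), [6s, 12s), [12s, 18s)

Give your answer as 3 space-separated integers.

Answer: 2 2 2

Derivation:
Processing requests:
  req#1 t=0s (window 0): ALLOW
  req#2 t=2s (window 0): ALLOW
  req#3 t=4s (window 0): DENY
  req#4 t=6s (window 1): ALLOW
  req#5 t=8s (window 1): ALLOW
  req#6 t=9s (window 1): DENY
  req#7 t=11s (window 1): DENY
  req#8 t=13s (window 2): ALLOW
  req#9 t=15s (window 2): ALLOW
  req#10 t=17s (window 2): DENY

Allowed counts by window: 2 2 2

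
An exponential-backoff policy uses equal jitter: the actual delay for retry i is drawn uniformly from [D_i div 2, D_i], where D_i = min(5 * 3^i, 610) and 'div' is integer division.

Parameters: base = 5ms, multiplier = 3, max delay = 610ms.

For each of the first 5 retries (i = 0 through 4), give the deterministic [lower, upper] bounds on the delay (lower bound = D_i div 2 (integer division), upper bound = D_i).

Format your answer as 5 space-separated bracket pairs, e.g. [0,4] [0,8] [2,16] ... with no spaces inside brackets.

Answer: [2,5] [7,15] [22,45] [67,135] [202,405]

Derivation:
Computing bounds per retry:
  i=0: D_i=min(5*3^0,610)=5, bounds=[2,5]
  i=1: D_i=min(5*3^1,610)=15, bounds=[7,15]
  i=2: D_i=min(5*3^2,610)=45, bounds=[22,45]
  i=3: D_i=min(5*3^3,610)=135, bounds=[67,135]
  i=4: D_i=min(5*3^4,610)=405, bounds=[202,405]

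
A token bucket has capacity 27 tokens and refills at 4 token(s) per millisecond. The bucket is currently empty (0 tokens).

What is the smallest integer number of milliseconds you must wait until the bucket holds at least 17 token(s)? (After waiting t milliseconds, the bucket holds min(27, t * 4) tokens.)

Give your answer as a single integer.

Need t * 4 >= 17, so t >= 17/4.
Smallest integer t = ceil(17/4) = 5.

Answer: 5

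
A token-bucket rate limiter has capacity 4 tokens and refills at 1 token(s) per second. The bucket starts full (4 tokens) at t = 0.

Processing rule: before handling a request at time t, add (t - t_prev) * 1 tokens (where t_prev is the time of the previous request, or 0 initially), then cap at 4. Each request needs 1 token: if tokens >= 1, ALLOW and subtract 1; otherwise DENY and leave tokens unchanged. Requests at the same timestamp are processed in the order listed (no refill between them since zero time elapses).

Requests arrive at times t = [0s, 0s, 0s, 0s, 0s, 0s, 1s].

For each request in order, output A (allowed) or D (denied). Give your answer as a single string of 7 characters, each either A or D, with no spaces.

Answer: AAAADDA

Derivation:
Simulating step by step:
  req#1 t=0s: ALLOW
  req#2 t=0s: ALLOW
  req#3 t=0s: ALLOW
  req#4 t=0s: ALLOW
  req#5 t=0s: DENY
  req#6 t=0s: DENY
  req#7 t=1s: ALLOW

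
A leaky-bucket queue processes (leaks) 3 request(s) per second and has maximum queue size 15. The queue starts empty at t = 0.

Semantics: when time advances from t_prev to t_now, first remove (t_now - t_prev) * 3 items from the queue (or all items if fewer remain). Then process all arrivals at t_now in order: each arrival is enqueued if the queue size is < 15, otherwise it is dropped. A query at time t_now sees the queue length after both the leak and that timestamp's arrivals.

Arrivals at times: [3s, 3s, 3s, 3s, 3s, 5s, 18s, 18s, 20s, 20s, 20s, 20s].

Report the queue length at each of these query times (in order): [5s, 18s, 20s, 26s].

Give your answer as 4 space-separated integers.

Queue lengths at query times:
  query t=5s: backlog = 1
  query t=18s: backlog = 2
  query t=20s: backlog = 4
  query t=26s: backlog = 0

Answer: 1 2 4 0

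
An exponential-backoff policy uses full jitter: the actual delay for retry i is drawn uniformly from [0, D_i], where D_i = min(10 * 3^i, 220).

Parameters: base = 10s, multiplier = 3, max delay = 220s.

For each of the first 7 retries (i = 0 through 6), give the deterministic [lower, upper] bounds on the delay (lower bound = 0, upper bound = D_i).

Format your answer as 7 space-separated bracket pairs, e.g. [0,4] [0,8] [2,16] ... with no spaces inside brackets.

Computing bounds per retry:
  i=0: D_i=min(10*3^0,220)=10, bounds=[0,10]
  i=1: D_i=min(10*3^1,220)=30, bounds=[0,30]
  i=2: D_i=min(10*3^2,220)=90, bounds=[0,90]
  i=3: D_i=min(10*3^3,220)=220, bounds=[0,220]
  i=4: D_i=min(10*3^4,220)=220, bounds=[0,220]
  i=5: D_i=min(10*3^5,220)=220, bounds=[0,220]
  i=6: D_i=min(10*3^6,220)=220, bounds=[0,220]

Answer: [0,10] [0,30] [0,90] [0,220] [0,220] [0,220] [0,220]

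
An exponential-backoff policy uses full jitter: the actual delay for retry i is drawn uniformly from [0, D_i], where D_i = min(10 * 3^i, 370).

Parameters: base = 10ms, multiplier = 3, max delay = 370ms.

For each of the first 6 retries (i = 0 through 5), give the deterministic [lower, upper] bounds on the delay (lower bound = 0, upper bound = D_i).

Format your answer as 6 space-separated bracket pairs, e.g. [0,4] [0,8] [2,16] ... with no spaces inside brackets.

Answer: [0,10] [0,30] [0,90] [0,270] [0,370] [0,370]

Derivation:
Computing bounds per retry:
  i=0: D_i=min(10*3^0,370)=10, bounds=[0,10]
  i=1: D_i=min(10*3^1,370)=30, bounds=[0,30]
  i=2: D_i=min(10*3^2,370)=90, bounds=[0,90]
  i=3: D_i=min(10*3^3,370)=270, bounds=[0,270]
  i=4: D_i=min(10*3^4,370)=370, bounds=[0,370]
  i=5: D_i=min(10*3^5,370)=370, bounds=[0,370]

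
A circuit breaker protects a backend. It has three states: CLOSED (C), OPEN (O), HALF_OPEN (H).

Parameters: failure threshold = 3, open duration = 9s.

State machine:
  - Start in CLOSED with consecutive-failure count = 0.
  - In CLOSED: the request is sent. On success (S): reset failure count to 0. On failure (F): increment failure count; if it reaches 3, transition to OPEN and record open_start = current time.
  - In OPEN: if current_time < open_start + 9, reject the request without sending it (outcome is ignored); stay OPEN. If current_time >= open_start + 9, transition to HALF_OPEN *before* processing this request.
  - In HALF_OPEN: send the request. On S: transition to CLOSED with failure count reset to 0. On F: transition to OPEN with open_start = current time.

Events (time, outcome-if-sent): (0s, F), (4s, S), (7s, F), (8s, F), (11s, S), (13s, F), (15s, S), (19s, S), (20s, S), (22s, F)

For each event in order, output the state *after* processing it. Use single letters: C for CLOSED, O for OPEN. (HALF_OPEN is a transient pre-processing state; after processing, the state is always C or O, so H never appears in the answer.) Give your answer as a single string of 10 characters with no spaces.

Answer: CCCCCCCCCC

Derivation:
State after each event:
  event#1 t=0s outcome=F: state=CLOSED
  event#2 t=4s outcome=S: state=CLOSED
  event#3 t=7s outcome=F: state=CLOSED
  event#4 t=8s outcome=F: state=CLOSED
  event#5 t=11s outcome=S: state=CLOSED
  event#6 t=13s outcome=F: state=CLOSED
  event#7 t=15s outcome=S: state=CLOSED
  event#8 t=19s outcome=S: state=CLOSED
  event#9 t=20s outcome=S: state=CLOSED
  event#10 t=22s outcome=F: state=CLOSED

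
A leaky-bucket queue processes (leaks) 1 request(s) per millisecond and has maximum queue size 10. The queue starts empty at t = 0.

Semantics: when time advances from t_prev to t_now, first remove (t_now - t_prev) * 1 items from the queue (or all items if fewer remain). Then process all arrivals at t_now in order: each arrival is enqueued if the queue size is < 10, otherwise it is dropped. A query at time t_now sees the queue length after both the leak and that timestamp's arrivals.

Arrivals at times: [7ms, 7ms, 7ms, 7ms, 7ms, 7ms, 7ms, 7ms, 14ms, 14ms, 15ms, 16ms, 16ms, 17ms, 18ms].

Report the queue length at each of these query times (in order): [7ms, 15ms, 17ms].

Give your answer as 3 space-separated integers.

Queue lengths at query times:
  query t=7ms: backlog = 8
  query t=15ms: backlog = 3
  query t=17ms: backlog = 4

Answer: 8 3 4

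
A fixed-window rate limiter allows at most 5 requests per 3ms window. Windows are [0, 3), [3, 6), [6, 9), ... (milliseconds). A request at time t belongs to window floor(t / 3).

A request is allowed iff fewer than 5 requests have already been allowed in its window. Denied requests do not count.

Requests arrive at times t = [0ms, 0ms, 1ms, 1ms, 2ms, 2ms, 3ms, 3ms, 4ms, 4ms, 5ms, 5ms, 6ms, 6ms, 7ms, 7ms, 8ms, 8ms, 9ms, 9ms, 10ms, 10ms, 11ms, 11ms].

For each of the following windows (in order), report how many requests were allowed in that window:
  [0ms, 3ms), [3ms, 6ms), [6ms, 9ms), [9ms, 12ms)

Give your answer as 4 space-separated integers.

Answer: 5 5 5 5

Derivation:
Processing requests:
  req#1 t=0ms (window 0): ALLOW
  req#2 t=0ms (window 0): ALLOW
  req#3 t=1ms (window 0): ALLOW
  req#4 t=1ms (window 0): ALLOW
  req#5 t=2ms (window 0): ALLOW
  req#6 t=2ms (window 0): DENY
  req#7 t=3ms (window 1): ALLOW
  req#8 t=3ms (window 1): ALLOW
  req#9 t=4ms (window 1): ALLOW
  req#10 t=4ms (window 1): ALLOW
  req#11 t=5ms (window 1): ALLOW
  req#12 t=5ms (window 1): DENY
  req#13 t=6ms (window 2): ALLOW
  req#14 t=6ms (window 2): ALLOW
  req#15 t=7ms (window 2): ALLOW
  req#16 t=7ms (window 2): ALLOW
  req#17 t=8ms (window 2): ALLOW
  req#18 t=8ms (window 2): DENY
  req#19 t=9ms (window 3): ALLOW
  req#20 t=9ms (window 3): ALLOW
  req#21 t=10ms (window 3): ALLOW
  req#22 t=10ms (window 3): ALLOW
  req#23 t=11ms (window 3): ALLOW
  req#24 t=11ms (window 3): DENY

Allowed counts by window: 5 5 5 5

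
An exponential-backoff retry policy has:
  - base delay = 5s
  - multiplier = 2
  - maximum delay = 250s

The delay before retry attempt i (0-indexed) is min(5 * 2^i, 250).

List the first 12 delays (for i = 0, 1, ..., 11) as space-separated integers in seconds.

Computing each delay:
  i=0: min(5*2^0, 250) = 5
  i=1: min(5*2^1, 250) = 10
  i=2: min(5*2^2, 250) = 20
  i=3: min(5*2^3, 250) = 40
  i=4: min(5*2^4, 250) = 80
  i=5: min(5*2^5, 250) = 160
  i=6: min(5*2^6, 250) = 250
  i=7: min(5*2^7, 250) = 250
  i=8: min(5*2^8, 250) = 250
  i=9: min(5*2^9, 250) = 250
  i=10: min(5*2^10, 250) = 250
  i=11: min(5*2^11, 250) = 250

Answer: 5 10 20 40 80 160 250 250 250 250 250 250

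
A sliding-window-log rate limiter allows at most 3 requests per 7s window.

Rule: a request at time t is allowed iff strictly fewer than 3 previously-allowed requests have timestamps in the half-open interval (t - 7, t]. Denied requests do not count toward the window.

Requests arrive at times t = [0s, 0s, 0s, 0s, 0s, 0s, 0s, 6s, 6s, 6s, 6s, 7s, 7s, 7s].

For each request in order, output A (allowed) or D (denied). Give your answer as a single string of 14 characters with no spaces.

Tracking allowed requests in the window:
  req#1 t=0s: ALLOW
  req#2 t=0s: ALLOW
  req#3 t=0s: ALLOW
  req#4 t=0s: DENY
  req#5 t=0s: DENY
  req#6 t=0s: DENY
  req#7 t=0s: DENY
  req#8 t=6s: DENY
  req#9 t=6s: DENY
  req#10 t=6s: DENY
  req#11 t=6s: DENY
  req#12 t=7s: ALLOW
  req#13 t=7s: ALLOW
  req#14 t=7s: ALLOW

Answer: AAADDDDDDDDAAA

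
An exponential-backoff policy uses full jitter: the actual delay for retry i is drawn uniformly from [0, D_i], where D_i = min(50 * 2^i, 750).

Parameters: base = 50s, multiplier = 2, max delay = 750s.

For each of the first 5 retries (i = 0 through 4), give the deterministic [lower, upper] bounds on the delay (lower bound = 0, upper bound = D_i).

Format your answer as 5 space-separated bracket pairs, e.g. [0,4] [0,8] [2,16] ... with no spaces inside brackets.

Answer: [0,50] [0,100] [0,200] [0,400] [0,750]

Derivation:
Computing bounds per retry:
  i=0: D_i=min(50*2^0,750)=50, bounds=[0,50]
  i=1: D_i=min(50*2^1,750)=100, bounds=[0,100]
  i=2: D_i=min(50*2^2,750)=200, bounds=[0,200]
  i=3: D_i=min(50*2^3,750)=400, bounds=[0,400]
  i=4: D_i=min(50*2^4,750)=750, bounds=[0,750]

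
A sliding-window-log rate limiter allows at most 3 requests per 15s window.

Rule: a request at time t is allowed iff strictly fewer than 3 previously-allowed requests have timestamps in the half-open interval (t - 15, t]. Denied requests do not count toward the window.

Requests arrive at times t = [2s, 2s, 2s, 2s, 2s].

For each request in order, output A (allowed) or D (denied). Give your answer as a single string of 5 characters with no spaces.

Tracking allowed requests in the window:
  req#1 t=2s: ALLOW
  req#2 t=2s: ALLOW
  req#3 t=2s: ALLOW
  req#4 t=2s: DENY
  req#5 t=2s: DENY

Answer: AAADD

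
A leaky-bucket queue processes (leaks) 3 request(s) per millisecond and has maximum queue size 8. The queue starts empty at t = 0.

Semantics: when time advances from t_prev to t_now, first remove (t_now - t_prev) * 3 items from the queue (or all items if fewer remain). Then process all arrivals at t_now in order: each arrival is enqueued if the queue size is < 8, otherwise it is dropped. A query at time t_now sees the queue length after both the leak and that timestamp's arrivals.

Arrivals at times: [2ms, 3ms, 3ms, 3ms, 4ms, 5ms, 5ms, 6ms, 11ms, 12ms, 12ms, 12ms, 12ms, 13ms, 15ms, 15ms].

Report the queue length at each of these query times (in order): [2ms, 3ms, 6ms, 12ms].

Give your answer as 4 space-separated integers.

Answer: 1 3 1 4

Derivation:
Queue lengths at query times:
  query t=2ms: backlog = 1
  query t=3ms: backlog = 3
  query t=6ms: backlog = 1
  query t=12ms: backlog = 4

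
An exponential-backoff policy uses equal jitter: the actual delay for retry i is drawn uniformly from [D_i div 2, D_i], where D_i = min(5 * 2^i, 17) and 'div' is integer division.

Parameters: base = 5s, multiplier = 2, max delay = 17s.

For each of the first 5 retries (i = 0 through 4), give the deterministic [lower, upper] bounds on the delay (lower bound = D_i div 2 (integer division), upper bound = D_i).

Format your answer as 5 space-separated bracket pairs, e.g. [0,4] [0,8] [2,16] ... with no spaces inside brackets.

Computing bounds per retry:
  i=0: D_i=min(5*2^0,17)=5, bounds=[2,5]
  i=1: D_i=min(5*2^1,17)=10, bounds=[5,10]
  i=2: D_i=min(5*2^2,17)=17, bounds=[8,17]
  i=3: D_i=min(5*2^3,17)=17, bounds=[8,17]
  i=4: D_i=min(5*2^4,17)=17, bounds=[8,17]

Answer: [2,5] [5,10] [8,17] [8,17] [8,17]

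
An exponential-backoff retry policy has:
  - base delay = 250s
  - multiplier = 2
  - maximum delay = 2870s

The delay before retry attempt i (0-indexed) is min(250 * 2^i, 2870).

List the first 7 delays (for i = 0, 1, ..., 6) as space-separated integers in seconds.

Computing each delay:
  i=0: min(250*2^0, 2870) = 250
  i=1: min(250*2^1, 2870) = 500
  i=2: min(250*2^2, 2870) = 1000
  i=3: min(250*2^3, 2870) = 2000
  i=4: min(250*2^4, 2870) = 2870
  i=5: min(250*2^5, 2870) = 2870
  i=6: min(250*2^6, 2870) = 2870

Answer: 250 500 1000 2000 2870 2870 2870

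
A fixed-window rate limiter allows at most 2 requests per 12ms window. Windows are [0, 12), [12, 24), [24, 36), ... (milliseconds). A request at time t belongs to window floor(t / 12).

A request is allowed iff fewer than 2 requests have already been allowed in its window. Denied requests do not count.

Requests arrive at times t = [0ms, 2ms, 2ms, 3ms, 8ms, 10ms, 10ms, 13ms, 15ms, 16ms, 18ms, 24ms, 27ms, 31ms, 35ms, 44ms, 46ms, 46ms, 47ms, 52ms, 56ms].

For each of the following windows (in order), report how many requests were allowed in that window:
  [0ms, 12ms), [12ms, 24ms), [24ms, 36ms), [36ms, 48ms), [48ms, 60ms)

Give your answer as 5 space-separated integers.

Processing requests:
  req#1 t=0ms (window 0): ALLOW
  req#2 t=2ms (window 0): ALLOW
  req#3 t=2ms (window 0): DENY
  req#4 t=3ms (window 0): DENY
  req#5 t=8ms (window 0): DENY
  req#6 t=10ms (window 0): DENY
  req#7 t=10ms (window 0): DENY
  req#8 t=13ms (window 1): ALLOW
  req#9 t=15ms (window 1): ALLOW
  req#10 t=16ms (window 1): DENY
  req#11 t=18ms (window 1): DENY
  req#12 t=24ms (window 2): ALLOW
  req#13 t=27ms (window 2): ALLOW
  req#14 t=31ms (window 2): DENY
  req#15 t=35ms (window 2): DENY
  req#16 t=44ms (window 3): ALLOW
  req#17 t=46ms (window 3): ALLOW
  req#18 t=46ms (window 3): DENY
  req#19 t=47ms (window 3): DENY
  req#20 t=52ms (window 4): ALLOW
  req#21 t=56ms (window 4): ALLOW

Allowed counts by window: 2 2 2 2 2

Answer: 2 2 2 2 2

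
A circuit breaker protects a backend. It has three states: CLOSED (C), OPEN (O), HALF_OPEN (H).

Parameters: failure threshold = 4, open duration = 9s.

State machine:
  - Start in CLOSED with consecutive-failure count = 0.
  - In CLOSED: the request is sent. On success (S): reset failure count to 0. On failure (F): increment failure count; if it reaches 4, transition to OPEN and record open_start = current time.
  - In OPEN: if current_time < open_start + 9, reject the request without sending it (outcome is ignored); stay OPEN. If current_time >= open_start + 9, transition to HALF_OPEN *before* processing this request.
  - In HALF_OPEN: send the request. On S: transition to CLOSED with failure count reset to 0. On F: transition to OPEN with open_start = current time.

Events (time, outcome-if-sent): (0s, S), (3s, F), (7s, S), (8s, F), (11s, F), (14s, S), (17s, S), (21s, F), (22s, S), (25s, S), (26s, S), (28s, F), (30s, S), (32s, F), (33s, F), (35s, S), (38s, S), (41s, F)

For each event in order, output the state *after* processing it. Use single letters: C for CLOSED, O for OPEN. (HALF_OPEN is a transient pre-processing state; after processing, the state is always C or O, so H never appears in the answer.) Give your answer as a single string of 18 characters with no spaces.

State after each event:
  event#1 t=0s outcome=S: state=CLOSED
  event#2 t=3s outcome=F: state=CLOSED
  event#3 t=7s outcome=S: state=CLOSED
  event#4 t=8s outcome=F: state=CLOSED
  event#5 t=11s outcome=F: state=CLOSED
  event#6 t=14s outcome=S: state=CLOSED
  event#7 t=17s outcome=S: state=CLOSED
  event#8 t=21s outcome=F: state=CLOSED
  event#9 t=22s outcome=S: state=CLOSED
  event#10 t=25s outcome=S: state=CLOSED
  event#11 t=26s outcome=S: state=CLOSED
  event#12 t=28s outcome=F: state=CLOSED
  event#13 t=30s outcome=S: state=CLOSED
  event#14 t=32s outcome=F: state=CLOSED
  event#15 t=33s outcome=F: state=CLOSED
  event#16 t=35s outcome=S: state=CLOSED
  event#17 t=38s outcome=S: state=CLOSED
  event#18 t=41s outcome=F: state=CLOSED

Answer: CCCCCCCCCCCCCCCCCC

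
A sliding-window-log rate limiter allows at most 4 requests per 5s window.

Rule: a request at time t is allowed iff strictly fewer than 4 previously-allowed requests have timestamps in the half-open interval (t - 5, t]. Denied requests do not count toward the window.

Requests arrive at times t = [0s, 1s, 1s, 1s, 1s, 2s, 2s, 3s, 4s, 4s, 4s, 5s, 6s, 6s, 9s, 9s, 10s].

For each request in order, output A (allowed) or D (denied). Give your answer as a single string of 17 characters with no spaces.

Tracking allowed requests in the window:
  req#1 t=0s: ALLOW
  req#2 t=1s: ALLOW
  req#3 t=1s: ALLOW
  req#4 t=1s: ALLOW
  req#5 t=1s: DENY
  req#6 t=2s: DENY
  req#7 t=2s: DENY
  req#8 t=3s: DENY
  req#9 t=4s: DENY
  req#10 t=4s: DENY
  req#11 t=4s: DENY
  req#12 t=5s: ALLOW
  req#13 t=6s: ALLOW
  req#14 t=6s: ALLOW
  req#15 t=9s: ALLOW
  req#16 t=9s: DENY
  req#17 t=10s: ALLOW

Answer: AAAADDDDDDDAAAADA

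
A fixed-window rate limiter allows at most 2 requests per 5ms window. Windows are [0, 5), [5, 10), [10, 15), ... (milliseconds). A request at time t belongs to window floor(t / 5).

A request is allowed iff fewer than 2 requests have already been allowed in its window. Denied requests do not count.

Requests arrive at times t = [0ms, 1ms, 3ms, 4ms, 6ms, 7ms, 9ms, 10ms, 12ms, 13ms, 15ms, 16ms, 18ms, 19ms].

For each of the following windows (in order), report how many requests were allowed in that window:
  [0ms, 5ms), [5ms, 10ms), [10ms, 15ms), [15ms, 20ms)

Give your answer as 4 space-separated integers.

Processing requests:
  req#1 t=0ms (window 0): ALLOW
  req#2 t=1ms (window 0): ALLOW
  req#3 t=3ms (window 0): DENY
  req#4 t=4ms (window 0): DENY
  req#5 t=6ms (window 1): ALLOW
  req#6 t=7ms (window 1): ALLOW
  req#7 t=9ms (window 1): DENY
  req#8 t=10ms (window 2): ALLOW
  req#9 t=12ms (window 2): ALLOW
  req#10 t=13ms (window 2): DENY
  req#11 t=15ms (window 3): ALLOW
  req#12 t=16ms (window 3): ALLOW
  req#13 t=18ms (window 3): DENY
  req#14 t=19ms (window 3): DENY

Allowed counts by window: 2 2 2 2

Answer: 2 2 2 2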